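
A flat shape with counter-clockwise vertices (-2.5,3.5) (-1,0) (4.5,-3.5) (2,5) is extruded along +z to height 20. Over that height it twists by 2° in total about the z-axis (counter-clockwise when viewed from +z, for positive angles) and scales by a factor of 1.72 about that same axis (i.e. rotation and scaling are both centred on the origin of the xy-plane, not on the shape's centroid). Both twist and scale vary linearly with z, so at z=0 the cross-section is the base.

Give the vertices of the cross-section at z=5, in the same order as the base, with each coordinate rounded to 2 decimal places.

t = z/height = 5/20 = 0.25
s = 1 + (scale-1)·z/height = 1 + (1.72-1)·5/20 = 1.180000
θ = twist·z/height = 2°·5/20 = 0.5000° = 0.008727 rad
cos θ = 0.999962, sin θ = 0.008727 (intermediates below are computed at full precision and shown rounded to 5 d.p.)
v1: (-2.5,3.5) → rotate → (-2.53045,3.47805) → ×s → (-2.98593,4.10410) → (-2.99,4.10)
v2: (-1,0) → rotate → (-0.99996,-0.00873) → ×s → (-1.17996,-0.01030) → (-1.18,-0.01)
v3: (4.5,-3.5) → rotate → (4.53037,-3.46060) → ×s → (5.34584,-4.08350) → (5.35,-4.08)
v4: (2,5) → rotate → (1.95629,5.01726) → ×s → (2.30842,5.92037) → (2.31,5.92)

Cross-section at z=5: (-2.99,4.10) (-1.18,-0.01) (5.35,-4.08) (2.31,5.92)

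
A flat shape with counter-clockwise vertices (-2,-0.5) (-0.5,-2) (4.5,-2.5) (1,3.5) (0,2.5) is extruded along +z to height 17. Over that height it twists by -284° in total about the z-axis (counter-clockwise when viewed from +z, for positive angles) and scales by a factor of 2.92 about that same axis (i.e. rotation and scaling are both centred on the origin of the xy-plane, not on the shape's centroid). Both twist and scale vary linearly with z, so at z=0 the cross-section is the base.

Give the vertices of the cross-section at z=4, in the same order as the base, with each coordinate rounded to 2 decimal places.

t = z/height = 4/17 = 0.235294
s = 1 + (scale-1)·z/height = 1 + (2.92-1)·4/17 = 1.451765
θ = twist·z/height = -284°·4/17 = -66.8235° = -1.166291 rad
cos θ = 0.393564, sin θ = -0.919297 (intermediates below are computed at full precision and shown rounded to 5 d.p.)
v1: (-2,-0.5) → rotate → (-1.24678,1.64181) → ×s → (-1.81003,2.38352) → (-1.81,2.38)
v2: (-0.5,-2) → rotate → (-2.03538,-0.32748) → ×s → (-2.95489,-0.47542) → (-2.95,-0.48)
v3: (4.5,-2.5) → rotate → (-0.52720,-5.12075) → ×s → (-0.76537,-7.43412) → (-0.77,-7.43)
v4: (1,3.5) → rotate → (3.61110,0.45818) → ×s → (5.24247,0.66517) → (5.24,0.67)
v5: (0,2.5) → rotate → (2.29824,0.98391) → ×s → (3.33651,1.42841) → (3.34,1.43)

Cross-section at z=4: (-1.81,2.38) (-2.95,-0.48) (-0.77,-7.43) (5.24,0.67) (3.34,1.43)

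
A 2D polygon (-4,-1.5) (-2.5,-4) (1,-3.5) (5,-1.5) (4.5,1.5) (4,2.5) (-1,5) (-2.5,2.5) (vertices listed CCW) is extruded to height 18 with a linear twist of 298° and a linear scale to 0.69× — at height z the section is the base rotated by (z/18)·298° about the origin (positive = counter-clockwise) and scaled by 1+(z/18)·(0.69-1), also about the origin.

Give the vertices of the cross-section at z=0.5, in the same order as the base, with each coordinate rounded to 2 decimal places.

Cross-section at z=0.5: (-3.71,-2.04) (-1.88,-4.28) (1.48,-3.29) (5.12,-0.76) (4.20,2.11) (3.57,3.02) (-1.69,4.76) (-2.81,2.10)

t = z/height = 0.5/18 = 0.0277778
s = 1 + (scale-1)·z/height = 1 + (0.69-1)·0.5/18 = 0.991389
θ = twist·z/height = 298°·0.5/18 = 8.2778° = 0.144474 rad
cos θ = 0.989582, sin θ = 0.143972 (intermediates below are computed at full precision and shown rounded to 5 d.p.)
v1: (-4,-1.5) → rotate → (-3.74237,-2.06026) → ×s → (-3.71014,-2.04252) → (-3.71,-2.04)
v2: (-2.5,-4) → rotate → (-1.89806,-4.31826) → ×s → (-1.88172,-4.28107) → (-1.88,-4.28)
v3: (1,-3.5) → rotate → (1.49349,-3.31956) → ×s → (1.48062,-3.29098) → (1.48,-3.29)
v4: (5,-1.5) → rotate → (5.16387,-0.76451) → ×s → (5.11940,-0.75793) → (5.12,-0.76)
v5: (4.5,1.5) → rotate → (4.23716,2.13225) → ×s → (4.20067,2.11389) → (4.20,2.11)
v6: (4,2.5) → rotate → (3.59840,3.04984) → ×s → (3.56741,3.02358) → (3.57,3.02)
v7: (-1,5) → rotate → (-1.70944,4.80394) → ×s → (-1.69472,4.76257) → (-1.69,4.76)
v8: (-2.5,2.5) → rotate → (-2.83389,2.11402) → ×s → (-2.80948,2.09582) → (-2.81,2.10)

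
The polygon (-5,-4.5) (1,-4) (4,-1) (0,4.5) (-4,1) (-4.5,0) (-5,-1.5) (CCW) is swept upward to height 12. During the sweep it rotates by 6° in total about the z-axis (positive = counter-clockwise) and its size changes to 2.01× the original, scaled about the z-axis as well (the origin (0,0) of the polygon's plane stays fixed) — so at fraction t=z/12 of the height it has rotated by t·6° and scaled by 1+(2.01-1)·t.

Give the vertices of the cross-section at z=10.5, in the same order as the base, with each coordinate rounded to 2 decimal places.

t = z/height = 10.5/12 = 0.875
s = 1 + (scale-1)·z/height = 1 + (2.01-1)·10.5/12 = 1.883750
θ = twist·z/height = 6°·10.5/12 = 5.2500° = 0.091630 rad
cos θ = 0.995805, sin θ = 0.091502 (intermediates below are computed at full precision and shown rounded to 5 d.p.)
v1: (-5,-4.5) → rotate → (-4.56727,-4.93863) → ×s → (-8.60359,-9.30314) → (-8.60,-9.30)
v2: (1,-4) → rotate → (1.36181,-3.89172) → ×s → (2.56531,-7.33102) → (2.57,-7.33)
v3: (4,-1) → rotate → (4.07472,-0.62980) → ×s → (7.67576,-1.18638) → (7.68,-1.19)
v4: (0,4.5) → rotate → (-0.41176,4.48112) → ×s → (-0.77565,8.44131) → (-0.78,8.44)
v5: (-4,1) → rotate → (-4.07472,0.62980) → ×s → (-7.67576,1.18638) → (-7.68,1.19)
v6: (-4.5,0) → rotate → (-4.48112,-0.41176) → ×s → (-8.44131,-0.77565) → (-8.44,-0.78)
v7: (-5,-1.5) → rotate → (-4.84177,-1.95122) → ×s → (-9.12069,-3.67560) → (-9.12,-3.68)

Cross-section at z=10.5: (-8.60,-9.30) (2.57,-7.33) (7.68,-1.19) (-0.78,8.44) (-7.68,1.19) (-8.44,-0.78) (-9.12,-3.68)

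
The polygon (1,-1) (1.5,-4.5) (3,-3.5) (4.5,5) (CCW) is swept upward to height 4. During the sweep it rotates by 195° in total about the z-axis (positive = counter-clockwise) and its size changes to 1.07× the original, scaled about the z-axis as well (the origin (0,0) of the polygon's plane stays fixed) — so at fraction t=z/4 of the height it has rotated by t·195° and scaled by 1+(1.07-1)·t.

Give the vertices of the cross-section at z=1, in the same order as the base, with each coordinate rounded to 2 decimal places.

Cross-section at z=1: (1.44,0.09) (4.45,-1.87) (4.69,-0.05) (-0.81,6.80)

t = z/height = 1/4 = 0.25
s = 1 + (scale-1)·z/height = 1 + (1.07-1)·1/4 = 1.017500
θ = twist·z/height = 195°·1/4 = 48.7500° = 0.850848 rad
cos θ = 0.659346, sin θ = 0.751840 (intermediates below are computed at full precision and shown rounded to 5 d.p.)
v1: (1,-1) → rotate → (1.41119,0.09249) → ×s → (1.43588,0.09411) → (1.44,0.09)
v2: (1.5,-4.5) → rotate → (4.37230,-1.83930) → ×s → (4.44881,-1.87148) → (4.45,-1.87)
v3: (3,-3.5) → rotate → (4.60948,-0.05219) → ×s → (4.69014,-0.05310) → (4.69,-0.05)
v4: (4.5,5) → rotate → (-0.79214,6.68001) → ×s → (-0.80601,6.79691) → (-0.81,6.80)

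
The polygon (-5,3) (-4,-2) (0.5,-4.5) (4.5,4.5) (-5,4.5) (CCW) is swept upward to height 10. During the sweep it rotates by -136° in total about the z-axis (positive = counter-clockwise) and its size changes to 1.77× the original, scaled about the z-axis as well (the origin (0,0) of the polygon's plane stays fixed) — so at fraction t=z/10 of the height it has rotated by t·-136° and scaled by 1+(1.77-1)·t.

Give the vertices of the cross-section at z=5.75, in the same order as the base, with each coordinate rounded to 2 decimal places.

Cross-section at z=5.75: (2.76,7.95) (-4.00,5.06) (-6.21,-2.03) (7.68,-5.03) (4.88,8.39)

t = z/height = 5.75/10 = 0.575
s = 1 + (scale-1)·z/height = 1 + (1.77-1)·5.75/10 = 1.442750
θ = twist·z/height = -136°·5.75/10 = -78.2000° = -1.364847 rad
cos θ = 0.204496, sin θ = -0.978867 (intermediates below are computed at full precision and shown rounded to 5 d.p.)
v1: (-5,3) → rotate → (1.91412,5.50783) → ×s → (2.76160,7.94641) → (2.76,7.95)
v2: (-4,-2) → rotate → (-2.77572,3.50648) → ×s → (-4.00467,5.05897) → (-4.00,5.06)
v3: (0.5,-4.5) → rotate → (-4.30266,-1.40967) → ×s → (-6.20766,-2.03380) → (-6.21,-2.03)
v4: (4.5,4.5) → rotate → (5.32514,-3.48467) → ×s → (7.68284,-5.02751) → (7.68,-5.03)
v5: (-5,4.5) → rotate → (3.38242,5.81457) → ×s → (4.87999,8.38897) → (4.88,8.39)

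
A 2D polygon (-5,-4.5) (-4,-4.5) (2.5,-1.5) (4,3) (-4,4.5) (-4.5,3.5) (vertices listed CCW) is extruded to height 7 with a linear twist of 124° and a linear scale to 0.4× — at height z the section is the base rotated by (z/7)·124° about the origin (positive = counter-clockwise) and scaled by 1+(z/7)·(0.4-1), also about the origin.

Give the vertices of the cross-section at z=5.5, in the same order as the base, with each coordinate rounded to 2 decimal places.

Cross-section at z=5.5: (2.70,-2.31) (2.63,-1.79) (0.62,1.41) (-1.85,1.89) (-2.09,-2.40) (-1.53,-2.60)

t = z/height = 5.5/7 = 0.785714
s = 1 + (scale-1)·z/height = 1 + (0.4-1)·5.5/7 = 0.528571
θ = twist·z/height = 124°·5.5/7 = 97.4286° = 1.700449 rad
cos θ = -0.129290, sin θ = 0.991607 (intermediates below are computed at full precision and shown rounded to 5 d.p.)
v1: (-5,-4.5) → rotate → (5.10868,-4.37623) → ×s → (2.70030,-2.31315) → (2.70,-2.31)
v2: (-4,-4.5) → rotate → (4.97939,-3.38462) → ×s → (2.63196,-1.78901) → (2.63,-1.79)
v3: (2.5,-1.5) → rotate → (1.16418,2.67295) → ×s → (0.61535,1.41285) → (0.62,1.41)
v4: (4,3) → rotate → (-3.49198,3.57856) → ×s → (-1.84576,1.89152) → (-1.85,1.89)
v5: (-4,4.5) → rotate → (-3.94507,-4.54823) → ×s → (-2.08525,-2.40407) → (-2.09,-2.40)
v6: (-4.5,3.5) → rotate → (-2.88882,-4.91475) → ×s → (-1.52695,-2.59779) → (-1.53,-2.60)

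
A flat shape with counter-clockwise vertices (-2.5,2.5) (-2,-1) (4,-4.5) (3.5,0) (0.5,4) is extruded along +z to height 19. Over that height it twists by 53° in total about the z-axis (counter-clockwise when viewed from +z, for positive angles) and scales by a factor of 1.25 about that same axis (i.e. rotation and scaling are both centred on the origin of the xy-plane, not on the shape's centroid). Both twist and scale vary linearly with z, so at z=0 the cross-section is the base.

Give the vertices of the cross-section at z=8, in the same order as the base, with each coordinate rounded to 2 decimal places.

t = z/height = 8/19 = 0.421053
s = 1 + (scale-1)·z/height = 1 + (1.25-1)·8/19 = 1.105263
θ = twist·z/height = 53°·8/19 = 22.3158° = 0.389484 rad
cos θ = 0.925105, sin θ = 0.379711 (intermediates below are computed at full precision and shown rounded to 5 d.p.)
v1: (-2.5,2.5) → rotate → (-3.26204,1.36349) → ×s → (-3.60541,1.50701) → (-3.61,1.51)
v2: (-2,-1) → rotate → (-1.47050,-1.68453) → ×s → (-1.62529,-1.86185) → (-1.63,-1.86)
v3: (4,-4.5) → rotate → (5.40912,-2.64413) → ×s → (5.97850,-2.92246) → (5.98,-2.92)
v4: (3.5,0) → rotate → (3.23787,1.32899) → ×s → (3.57870,1.46888) → (3.58,1.47)
v5: (0.5,4) → rotate → (-1.05629,3.89028) → ×s → (-1.16748,4.29978) → (-1.17,4.30)

Cross-section at z=8: (-3.61,1.51) (-1.63,-1.86) (5.98,-2.92) (3.58,1.47) (-1.17,4.30)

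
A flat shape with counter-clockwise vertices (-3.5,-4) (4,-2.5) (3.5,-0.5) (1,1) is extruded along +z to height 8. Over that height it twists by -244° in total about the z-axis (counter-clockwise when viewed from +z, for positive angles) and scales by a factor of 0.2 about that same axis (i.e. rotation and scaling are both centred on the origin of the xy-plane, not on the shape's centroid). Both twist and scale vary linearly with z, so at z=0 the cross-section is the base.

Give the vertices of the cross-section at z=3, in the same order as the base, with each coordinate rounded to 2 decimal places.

Cross-section at z=3: (-2.73,2.52) (-1.82,-2.75) (-0.41,-2.44) (0.68,-0.72)

t = z/height = 3/8 = 0.375
s = 1 + (scale-1)·z/height = 1 + (0.2-1)·3/8 = 0.700000
θ = twist·z/height = -244°·3/8 = -91.5000° = -1.596976 rad
cos θ = -0.026177, sin θ = -0.999657 (intermediates below are computed at full precision and shown rounded to 5 d.p.)
v1: (-3.5,-4) → rotate → (-3.90701,3.60351) → ×s → (-2.73491,2.52246) → (-2.73,2.52)
v2: (4,-2.5) → rotate → (-2.60385,-3.93319) → ×s → (-1.82270,-2.75323) → (-1.82,-2.75)
v3: (3.5,-0.5) → rotate → (-0.59145,-3.48571) → ×s → (-0.41401,-2.44000) → (-0.41,-2.44)
v4: (1,1) → rotate → (0.97348,-1.02583) → ×s → (0.68144,-0.71808) → (0.68,-0.72)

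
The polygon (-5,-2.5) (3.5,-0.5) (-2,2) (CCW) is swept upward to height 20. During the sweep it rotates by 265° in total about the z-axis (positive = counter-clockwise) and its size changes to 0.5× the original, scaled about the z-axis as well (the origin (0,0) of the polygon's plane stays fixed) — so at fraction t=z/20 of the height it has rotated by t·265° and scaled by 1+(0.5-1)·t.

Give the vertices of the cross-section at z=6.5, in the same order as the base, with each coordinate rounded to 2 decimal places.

t = z/height = 6.5/20 = 0.325
s = 1 + (scale-1)·z/height = 1 + (0.5-1)·6.5/20 = 0.837500
θ = twist·z/height = 265°·6.5/20 = 86.1250° = 1.503165 rad
cos θ = 0.067580, sin θ = 0.997714 (intermediates below are computed at full precision and shown rounded to 5 d.p.)
v1: (-5,-2.5) → rotate → (2.15638,-5.15752) → ×s → (1.80597,-4.31942) → (1.81,-4.32)
v2: (3.5,-0.5) → rotate → (0.73539,3.45821) → ×s → (0.61589,2.89625) → (0.62,2.90)
v3: (-2,2) → rotate → (-2.13059,-1.86027) → ×s → (-1.78437,-1.55797) → (-1.78,-1.56)

Cross-section at z=6.5: (1.81,-4.32) (0.62,2.90) (-1.78,-1.56)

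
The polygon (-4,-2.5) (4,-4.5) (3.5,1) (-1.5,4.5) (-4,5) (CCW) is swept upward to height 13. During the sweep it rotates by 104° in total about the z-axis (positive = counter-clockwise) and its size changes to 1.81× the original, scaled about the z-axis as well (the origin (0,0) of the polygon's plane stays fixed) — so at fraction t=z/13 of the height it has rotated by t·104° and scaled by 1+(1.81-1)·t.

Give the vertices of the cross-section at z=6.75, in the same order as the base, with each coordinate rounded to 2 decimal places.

Cross-section at z=6.75: (-0.47,-6.68) (8.51,0.84) (1.77,4.86) (-6.42,2.03) (-9.09,-0.42)

t = z/height = 6.75/13 = 0.519231
s = 1 + (scale-1)·z/height = 1 + (1.81-1)·6.75/13 = 1.420577
θ = twist·z/height = 104°·6.75/13 = 54.0000° = 0.942478 rad
cos θ = 0.587785, sin θ = 0.809017 (intermediates below are computed at full precision and shown rounded to 5 d.p.)
v1: (-4,-2.5) → rotate → (-0.32860,-4.70553) → ×s → (-0.46680,-6.68457) → (-0.47,-6.68)
v2: (4,-4.5) → rotate → (5.99172,0.59103) → ×s → (8.51170,0.83961) → (8.51,0.84)
v3: (3.5,1) → rotate → (1.24823,3.41934) → ×s → (1.77321,4.85744) → (1.77,4.86)
v4: (-1.5,4.5) → rotate → (-4.52225,1.43151) → ×s → (-6.42421,2.03357) → (-6.42,2.03)
v5: (-4,5) → rotate → (-6.39623,-0.29714) → ×s → (-9.08633,-0.42211) → (-9.09,-0.42)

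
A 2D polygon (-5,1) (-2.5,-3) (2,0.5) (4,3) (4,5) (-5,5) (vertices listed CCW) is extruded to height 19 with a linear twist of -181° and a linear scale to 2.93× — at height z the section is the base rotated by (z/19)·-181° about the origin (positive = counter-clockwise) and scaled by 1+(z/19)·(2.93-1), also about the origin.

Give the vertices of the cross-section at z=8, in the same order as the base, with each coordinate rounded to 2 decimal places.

Cross-section at z=8: (-0.40,9.23) (-6.36,3.10) (1.74,-3.30) (7.01,-5.75) (10.53,-4.88) (6.64,10.96)

t = z/height = 8/19 = 0.421053
s = 1 + (scale-1)·z/height = 1 + (2.93-1)·8/19 = 1.812632
θ = twist·z/height = -181°·8/19 = -76.2105° = -1.330125 rad
cos θ = 0.238355, sin θ = -0.971178 (intermediates below are computed at full precision and shown rounded to 5 d.p.)
v1: (-5,1) → rotate → (-0.22060,5.09425) → ×s → (-0.39986,9.23399) → (-0.40,9.23)
v2: (-2.5,-3) → rotate → (-3.50942,1.71288) → ×s → (-6.36129,3.10482) → (-6.36,3.10)
v3: (2,0.5) → rotate → (0.96230,-1.82318) → ×s → (1.74429,-3.30475) → (1.74,-3.30)
v4: (4,3) → rotate → (3.86695,-3.16965) → ×s → (7.00936,-5.74540) → (7.01,-5.75)
v5: (4,5) → rotate → (5.80931,-2.69294) → ×s → (10.53014,-4.88130) → (10.53,-4.88)
v6: (-5,5) → rotate → (3.66412,6.04767) → ×s → (6.64169,10.96219) → (6.64,10.96)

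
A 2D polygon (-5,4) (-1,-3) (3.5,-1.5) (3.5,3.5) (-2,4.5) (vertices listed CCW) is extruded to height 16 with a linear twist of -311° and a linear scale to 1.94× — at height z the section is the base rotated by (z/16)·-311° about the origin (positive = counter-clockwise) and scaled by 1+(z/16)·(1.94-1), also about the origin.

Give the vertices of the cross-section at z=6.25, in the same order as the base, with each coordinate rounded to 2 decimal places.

t = z/height = 6.25/16 = 0.390625
s = 1 + (scale-1)·z/height = 1 + (1.94-1)·6.25/16 = 1.367188
θ = twist·z/height = -311°·6.25/16 = -121.4844° = -2.120302 rad
cos θ = -0.522266, sin θ = -0.852783 (intermediates below are computed at full precision and shown rounded to 5 d.p.)
v1: (-5,4) → rotate → (6.02246,2.17485) → ×s → (8.23383,2.97343) → (8.23,2.97)
v2: (-1,-3) → rotate → (-2.03608,2.41958) → ×s → (-2.78371,3.30802) → (-2.78,3.31)
v3: (3.5,-1.5) → rotate → (-3.10711,-2.20134) → ×s → (-4.24800,-3.00964) → (-4.25,-3.01)
v4: (3.5,3.5) → rotate → (1.15681,-4.81267) → ×s → (1.58157,-6.57982) → (1.58,-6.58)
v5: (-2,4.5) → rotate → (4.88205,-0.64463) → ×s → (6.67468,-0.88133) → (6.67,-0.88)

Cross-section at z=6.25: (8.23,2.97) (-2.78,3.31) (-4.25,-3.01) (1.58,-6.58) (6.67,-0.88)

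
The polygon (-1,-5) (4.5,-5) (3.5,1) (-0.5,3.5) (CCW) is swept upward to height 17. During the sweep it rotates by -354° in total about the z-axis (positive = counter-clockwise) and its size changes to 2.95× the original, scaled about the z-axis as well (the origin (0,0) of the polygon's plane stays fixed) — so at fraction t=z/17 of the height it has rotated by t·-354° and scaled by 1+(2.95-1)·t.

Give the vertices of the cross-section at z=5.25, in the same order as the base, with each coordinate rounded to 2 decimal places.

t = z/height = 5.25/17 = 0.308824
s = 1 + (scale-1)·z/height = 1 + (2.95-1)·5.25/17 = 1.602206
θ = twist·z/height = -354°·5.25/17 = -109.3235° = -1.908056 rad
cos θ = -0.330902, sin θ = -0.943665 (intermediates below are computed at full precision and shown rounded to 5 d.p.)
v1: (-1,-5) → rotate → (-4.38742,2.59817) → ×s → (-7.02956,4.16281) → (-7.03,4.16)
v2: (4.5,-5) → rotate → (-6.20738,-2.59198) → ×s → (-9.94551,-4.15289) → (-9.95,-4.15)
v3: (3.5,1) → rotate → (-0.21449,-3.63373) → ×s → (-0.34366,-5.82198) → (-0.34,-5.82)
v4: (-0.5,3.5) → rotate → (3.46828,-0.68632) → ×s → (5.55690,-1.09963) → (5.56,-1.10)

Cross-section at z=5.25: (-7.03,4.16) (-9.95,-4.15) (-0.34,-5.82) (5.56,-1.10)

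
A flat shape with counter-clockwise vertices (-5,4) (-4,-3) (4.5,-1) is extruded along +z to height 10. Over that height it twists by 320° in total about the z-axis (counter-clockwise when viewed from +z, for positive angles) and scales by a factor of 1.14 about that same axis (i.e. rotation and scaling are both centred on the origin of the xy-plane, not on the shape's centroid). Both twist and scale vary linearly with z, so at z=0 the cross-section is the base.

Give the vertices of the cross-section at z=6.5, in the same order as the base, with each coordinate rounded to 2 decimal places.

Cross-section at z=6.5: (6.87,-1.29) (2.32,4.94) (-4.85,-1.34)

t = z/height = 6.5/10 = 0.65
s = 1 + (scale-1)·z/height = 1 + (1.14-1)·6.5/10 = 1.091000
θ = twist·z/height = 320°·6.5/10 = 208.0000° = 3.630285 rad
cos θ = -0.882948, sin θ = -0.469472 (intermediates below are computed at full precision and shown rounded to 5 d.p.)
v1: (-5,4) → rotate → (6.29262,-1.18443) → ×s → (6.86525,-1.29222) → (6.87,-1.29)
v2: (-4,-3) → rotate → (2.12338,4.52673) → ×s → (2.31660,4.93866) → (2.32,4.94)
v3: (4.5,-1) → rotate → (-4.44274,-1.22967) → ×s → (-4.84702,-1.34157) → (-4.85,-1.34)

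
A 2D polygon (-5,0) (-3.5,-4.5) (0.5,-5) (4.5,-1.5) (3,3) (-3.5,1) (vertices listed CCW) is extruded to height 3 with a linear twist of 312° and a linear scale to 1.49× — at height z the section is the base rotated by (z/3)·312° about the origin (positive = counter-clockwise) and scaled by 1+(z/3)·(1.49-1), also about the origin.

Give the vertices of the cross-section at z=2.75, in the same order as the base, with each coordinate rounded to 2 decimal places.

t = z/height = 2.75/3 = 0.916667
s = 1 + (scale-1)·z/height = 1 + (1.49-1)·2.75/3 = 1.449167
θ = twist·z/height = 312°·2.75/3 = 286.0000° = 4.991642 rad
cos θ = 0.275637, sin θ = -0.961262 (intermediates below are computed at full precision and shown rounded to 5 d.p.)
v1: (-5,0) → rotate → (-1.37819,4.80631) → ×s → (-1.99722,6.96514) → (-2.00,6.97)
v2: (-3.5,-4.5) → rotate → (-5.29041,2.12405) → ×s → (-7.66668,3.07810) → (-7.67,3.08)
v3: (0.5,-5) → rotate → (-4.66849,-1.85882) → ×s → (-6.76542,-2.69374) → (-6.77,-2.69)
v4: (4.5,-1.5) → rotate → (-0.20152,-4.73913) → ×s → (-0.29204,-6.86779) → (-0.29,-6.87)
v5: (3,3) → rotate → (3.71070,-2.05687) → ×s → (5.37742,-2.98075) → (5.38,-2.98)
v6: (-3.5,1) → rotate → (-0.00347,3.64005) → ×s → (-0.00503,5.27504) → (-0.01,5.28)

Cross-section at z=2.75: (-2.00,6.97) (-7.67,3.08) (-6.77,-2.69) (-0.29,-6.87) (5.38,-2.98) (-0.01,5.28)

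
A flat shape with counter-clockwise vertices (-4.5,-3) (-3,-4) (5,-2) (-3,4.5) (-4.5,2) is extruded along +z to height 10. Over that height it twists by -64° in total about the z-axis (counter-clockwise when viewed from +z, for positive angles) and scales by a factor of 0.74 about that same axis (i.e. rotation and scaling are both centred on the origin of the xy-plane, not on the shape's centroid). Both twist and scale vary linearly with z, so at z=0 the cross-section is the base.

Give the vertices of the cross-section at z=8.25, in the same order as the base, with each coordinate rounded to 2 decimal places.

Cross-section at z=8.25: (-4.01,1.39) (-3.93,-0.02) (1.12,-4.08) (1.39,4.01) (-0.89,3.77)

t = z/height = 8.25/10 = 0.825
s = 1 + (scale-1)·z/height = 1 + (0.74-1)·8.25/10 = 0.785500
θ = twist·z/height = -64°·8.25/10 = -52.8000° = -0.921534 rad
cos θ = 0.604599, sin θ = -0.796530 (intermediates below are computed at full precision and shown rounded to 5 d.p.)
v1: (-4.5,-3) → rotate → (-5.11029,1.77059) → ×s → (-4.01413,1.39080) → (-4.01,1.39)
v2: (-3,-4) → rotate → (-4.99992,-0.02881) → ×s → (-3.92743,-0.02263) → (-3.93,-0.02)
v3: (5,-2) → rotate → (1.42994,-5.19185) → ×s → (1.12321,-4.07820) → (1.12,-4.08)
v4: (-3,4.5) → rotate → (1.77059,5.11029) → ×s → (1.39080,4.01413) → (1.39,4.01)
v5: (-4.5,2) → rotate → (-1.12764,4.79358) → ×s → (-0.88576,3.76536) → (-0.89,3.77)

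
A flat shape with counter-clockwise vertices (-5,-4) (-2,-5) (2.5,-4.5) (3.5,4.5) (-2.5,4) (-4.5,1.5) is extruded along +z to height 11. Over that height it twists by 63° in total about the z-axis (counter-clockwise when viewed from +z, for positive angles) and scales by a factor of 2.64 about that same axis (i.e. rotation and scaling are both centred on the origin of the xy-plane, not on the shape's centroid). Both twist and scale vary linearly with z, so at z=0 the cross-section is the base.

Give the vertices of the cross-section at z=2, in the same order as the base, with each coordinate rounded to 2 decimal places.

t = z/height = 2/11 = 0.181818
s = 1 + (scale-1)·z/height = 1 + (2.64-1)·2/11 = 1.298182
θ = twist·z/height = 63°·2/11 = 11.4545° = 0.199920 rad
cos θ = 0.980083, sin θ = 0.198590 (intermediates below are computed at full precision and shown rounded to 5 d.p.)
v1: (-5,-4) → rotate → (-4.10605,-4.91328) → ×s → (-5.33040,-6.37833) → (-5.33,-6.38)
v2: (-2,-5) → rotate → (-0.96721,-5.29759) → ×s → (-1.25562,-6.87724) → (-1.26,-6.88)
v3: (2.5,-4.5) → rotate → (3.34386,-3.91390) → ×s → (4.34094,-5.08095) → (4.34,-5.08)
v4: (3.5,4.5) → rotate → (2.53663,5.10544) → ×s → (3.29301,6.62779) → (3.29,6.63)
v5: (-2.5,4) → rotate → (-3.24457,3.42385) → ×s → (-4.21204,4.44479) → (-4.21,4.44)
v6: (-4.5,1.5) → rotate → (-4.70826,0.57647) → ×s → (-6.11217,0.74836) → (-6.11,0.75)

Cross-section at z=2: (-5.33,-6.38) (-1.26,-6.88) (4.34,-5.08) (3.29,6.63) (-4.21,4.44) (-6.11,0.75)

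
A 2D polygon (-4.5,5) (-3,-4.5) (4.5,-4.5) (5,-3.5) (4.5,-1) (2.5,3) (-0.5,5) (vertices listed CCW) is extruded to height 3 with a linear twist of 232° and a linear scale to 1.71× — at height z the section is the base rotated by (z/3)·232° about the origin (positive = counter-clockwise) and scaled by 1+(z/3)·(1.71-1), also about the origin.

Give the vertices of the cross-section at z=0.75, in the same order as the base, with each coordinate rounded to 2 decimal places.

Cross-section at z=0.75: (-7.80,-1.37) (2.62,-5.80) (7.30,1.69) (6.61,2.81) (3.81,3.87) (-1.44,4.37) (-5.30,2.62)

t = z/height = 0.75/3 = 0.25
s = 1 + (scale-1)·z/height = 1 + (1.71-1)·0.75/3 = 1.177500
θ = twist·z/height = 232°·0.75/3 = 58.0000° = 1.012291 rad
cos θ = 0.529919, sin θ = 0.848048 (intermediates below are computed at full precision and shown rounded to 5 d.p.)
v1: (-4.5,5) → rotate → (-6.62488,-1.16662) → ×s → (-7.80079,-1.37370) → (-7.80,-1.37)
v2: (-3,-4.5) → rotate → (2.22646,-4.92878) → ×s → (2.62166,-5.80364) → (2.62,-5.80)
v3: (4.5,-4.5) → rotate → (6.20085,1.43158) → ×s → (7.30150,1.68569) → (7.30,1.69)
v4: (5,-3.5) → rotate → (5.61776,2.38552) → ×s → (6.61492,2.80895) → (6.61,2.81)
v5: (4.5,-1) → rotate → (3.23268,3.28630) → ×s → (3.80649,3.86961) → (3.81,3.87)
v6: (2.5,3) → rotate → (-1.21935,3.70988) → ×s → (-1.43578,4.36838) → (-1.44,4.37)
v7: (-0.5,5) → rotate → (-4.50520,2.22557) → ×s → (-5.30487,2.62061) → (-5.30,2.62)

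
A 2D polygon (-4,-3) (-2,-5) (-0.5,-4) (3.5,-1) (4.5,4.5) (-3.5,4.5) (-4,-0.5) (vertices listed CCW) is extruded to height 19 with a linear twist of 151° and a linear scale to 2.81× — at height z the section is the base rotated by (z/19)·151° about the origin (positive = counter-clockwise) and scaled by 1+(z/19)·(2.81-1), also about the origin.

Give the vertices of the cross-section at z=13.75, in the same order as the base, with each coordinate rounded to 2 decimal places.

Cross-section at z=13.75: (9.59,-6.43) (12.43,-0.55) (9.10,1.96) (-0.49,8.39) (-13.24,6.38) (-7.14,-11.06) (4.14,-8.34)

t = z/height = 13.75/19 = 0.723684
s = 1 + (scale-1)·z/height = 1 + (2.81-1)·13.75/19 = 2.309868
θ = twist·z/height = 151°·13.75/19 = 109.2763° = 1.907232 rad
cos θ = -0.330124, sin θ = 0.943937 (intermediates below are computed at full precision and shown rounded to 5 d.p.)
v1: (-4,-3) → rotate → (4.15231,-2.78538) → ×s → (9.59129,-6.43386) → (9.59,-6.43)
v2: (-2,-5) → rotate → (5.37994,-0.23725) → ×s → (12.42694,-0.54803) → (12.43,-0.55)
v3: (-0.5,-4) → rotate → (3.94081,0.84853) → ×s → (9.10276,1.95999) → (9.10,1.96)
v4: (3.5,-1) → rotate → (-0.21150,3.63391) → ×s → (-0.48853,8.39384) → (-0.49,8.39)
v5: (4.5,4.5) → rotate → (-5.73328,2.76216) → ×s → (-13.24312,6.38023) → (-13.24,6.38)
v6: (-3.5,4.5) → rotate → (-3.09228,-4.78934) → ×s → (-7.14277,-11.06275) → (-7.14,-11.06)
v7: (-4,-0.5) → rotate → (1.79247,-3.61069) → ×s → (4.14036,-8.34021) → (4.14,-8.34)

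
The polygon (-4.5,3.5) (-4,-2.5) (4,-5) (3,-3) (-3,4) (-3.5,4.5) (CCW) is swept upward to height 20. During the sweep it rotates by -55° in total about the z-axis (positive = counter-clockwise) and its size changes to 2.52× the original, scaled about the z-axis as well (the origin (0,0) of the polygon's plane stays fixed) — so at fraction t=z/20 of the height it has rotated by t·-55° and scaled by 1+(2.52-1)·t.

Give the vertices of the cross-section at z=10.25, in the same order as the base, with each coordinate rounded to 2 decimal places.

Cross-section at z=10.25: (-4.11,9.27) (-8.37,-0.56) (2.07,-11.20) (2.18,-7.23) (-1.34,8.79) (-1.71,10.00)

t = z/height = 10.25/20 = 0.5125
s = 1 + (scale-1)·z/height = 1 + (2.52-1)·10.25/20 = 1.779000
θ = twist·z/height = -55°·10.25/20 = -28.1875° = -0.491965 rad
cos θ = 0.881407, sin θ = -0.472358 (intermediates below are computed at full precision and shown rounded to 5 d.p.)
v1: (-4.5,3.5) → rotate → (-2.31307,5.21054) → ×s → (-4.11496,9.26954) → (-4.11,9.27)
v2: (-4,-2.5) → rotate → (-4.70652,-0.31408) → ×s → (-8.37290,-0.55875) → (-8.37,-0.56)
v3: (4,-5) → rotate → (1.16383,-6.29647) → ×s → (2.07046,-11.20141) → (2.07,-11.20)
v4: (3,-3) → rotate → (1.22714,-4.06130) → ×s → (2.18309,-7.22504) → (2.18,-7.23)
v5: (-3,4) → rotate → (-0.75479,4.94270) → ×s → (-1.34276,8.79307) → (-1.34,8.79)
v6: (-3.5,4.5) → rotate → (-0.95931,5.61958) → ×s → (-1.70661,9.99724) → (-1.71,10.00)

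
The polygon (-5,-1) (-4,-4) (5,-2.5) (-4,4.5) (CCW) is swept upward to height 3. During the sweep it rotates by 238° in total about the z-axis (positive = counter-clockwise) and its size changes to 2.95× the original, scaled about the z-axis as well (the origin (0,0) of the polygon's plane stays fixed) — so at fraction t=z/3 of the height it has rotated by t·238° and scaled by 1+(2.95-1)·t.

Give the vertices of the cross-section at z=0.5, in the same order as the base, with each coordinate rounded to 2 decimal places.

Cross-section at z=0.5: (-4.25,-5.25) (-0.70,-7.46) (7.21,1.68) (-7.89,1.21)

t = z/height = 0.5/3 = 0.166667
s = 1 + (scale-1)·z/height = 1 + (2.95-1)·0.5/3 = 1.325000
θ = twist·z/height = 238°·0.5/3 = 39.6667° = 0.692314 rad
cos θ = 0.769771, sin θ = 0.638320 (intermediates below are computed at full precision and shown rounded to 5 d.p.)
v1: (-5,-1) → rotate → (-3.21054,-3.96137) → ×s → (-4.25396,-5.24882) → (-4.25,-5.25)
v2: (-4,-4) → rotate → (-0.52580,-5.63236) → ×s → (-0.69669,-7.46288) → (-0.70,-7.46)
v3: (5,-2.5) → rotate → (5.44466,1.26717) → ×s → (7.21417,1.67900) → (7.21,1.68)
v4: (-4,4.5) → rotate → (-5.95152,0.91069) → ×s → (-7.88577,1.20666) → (-7.89,1.21)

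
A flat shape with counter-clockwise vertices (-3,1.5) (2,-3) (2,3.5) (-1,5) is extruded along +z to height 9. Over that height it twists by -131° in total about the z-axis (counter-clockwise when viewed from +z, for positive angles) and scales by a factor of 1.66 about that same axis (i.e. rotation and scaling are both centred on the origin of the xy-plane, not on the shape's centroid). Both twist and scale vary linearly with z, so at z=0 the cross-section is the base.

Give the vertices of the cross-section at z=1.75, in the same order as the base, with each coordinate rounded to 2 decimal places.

t = z/height = 1.75/9 = 0.194444
s = 1 + (scale-1)·z/height = 1 + (1.66-1)·1.75/9 = 1.128333
θ = twist·z/height = -131°·1.75/9 = -25.4722° = -0.444574 rad
cos θ = 0.902794, sin θ = -0.430073 (intermediates below are computed at full precision and shown rounded to 5 d.p.)
v1: (-3,1.5) → rotate → (-2.06327,2.64441) → ×s → (-2.32806,2.98378) → (-2.33,2.98)
v2: (2,-3) → rotate → (0.51537,-3.56853) → ×s → (0.58151,-4.02649) → (0.58,-4.03)
v3: (2,3.5) → rotate → (3.31084,2.29963) → ×s → (3.73574,2.59475) → (3.74,2.59)
v4: (-1,5) → rotate → (1.24757,4.94404) → ×s → (1.40768,5.57853) → (1.41,5.58)

Cross-section at z=1.75: (-2.33,2.98) (0.58,-4.03) (3.74,2.59) (1.41,5.58)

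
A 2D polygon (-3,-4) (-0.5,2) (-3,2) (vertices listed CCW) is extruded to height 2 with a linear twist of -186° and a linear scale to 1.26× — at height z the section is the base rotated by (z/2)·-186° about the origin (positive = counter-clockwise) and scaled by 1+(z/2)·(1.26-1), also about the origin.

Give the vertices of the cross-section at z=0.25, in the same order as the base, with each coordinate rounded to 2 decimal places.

Cross-section at z=0.25: (-4.48,-2.57) (0.34,2.10) (-2.03,3.12)

t = z/height = 0.25/2 = 0.125
s = 1 + (scale-1)·z/height = 1 + (1.26-1)·0.25/2 = 1.032500
θ = twist·z/height = -186°·0.25/2 = -23.2500° = -0.405789 rad
cos θ = 0.918791, sin θ = -0.394744 (intermediates below are computed at full precision and shown rounded to 5 d.p.)
v1: (-3,-4) → rotate → (-4.33535,-2.49093) → ×s → (-4.47625,-2.57189) → (-4.48,-2.57)
v2: (-0.5,2) → rotate → (0.33009,2.03495) → ×s → (0.34082,2.10109) → (0.34,2.10)
v3: (-3,2) → rotate → (-1.96689,3.02181) → ×s → (-2.03081,3.12002) → (-2.03,3.12)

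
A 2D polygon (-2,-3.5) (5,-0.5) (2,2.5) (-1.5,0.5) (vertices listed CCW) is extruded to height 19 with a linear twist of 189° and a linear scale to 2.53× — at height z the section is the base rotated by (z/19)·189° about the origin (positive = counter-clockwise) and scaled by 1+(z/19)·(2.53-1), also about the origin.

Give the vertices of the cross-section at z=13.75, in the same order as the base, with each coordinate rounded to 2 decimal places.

Cross-section at z=13.75: (8.12,2.49) (-6.96,7.98) (-6.68,-0.95) (1.58,-2.93)

t = z/height = 13.75/19 = 0.723684
s = 1 + (scale-1)·z/height = 1 + (2.53-1)·13.75/19 = 2.107237
θ = twist·z/height = 189°·13.75/19 = 136.7763° = 2.387197 rad
cos θ = -0.728686, sin θ = 0.684848 (intermediates below are computed at full precision and shown rounded to 5 d.p.)
v1: (-2,-3.5) → rotate → (3.85434,1.18070) → ×s → (8.12201,2.48802) → (8.12,2.49)
v2: (5,-0.5) → rotate → (-3.30100,3.78858) → ×s → (-6.95600,7.98345) → (-6.96,7.98)
v3: (2,2.5) → rotate → (-3.16949,-0.45202) → ×s → (-6.67887,-0.95251) → (-6.68,-0.95)
v4: (-1.5,0.5) → rotate → (0.75060,-1.39162) → ×s → (1.58170,-2.93246) → (1.58,-2.93)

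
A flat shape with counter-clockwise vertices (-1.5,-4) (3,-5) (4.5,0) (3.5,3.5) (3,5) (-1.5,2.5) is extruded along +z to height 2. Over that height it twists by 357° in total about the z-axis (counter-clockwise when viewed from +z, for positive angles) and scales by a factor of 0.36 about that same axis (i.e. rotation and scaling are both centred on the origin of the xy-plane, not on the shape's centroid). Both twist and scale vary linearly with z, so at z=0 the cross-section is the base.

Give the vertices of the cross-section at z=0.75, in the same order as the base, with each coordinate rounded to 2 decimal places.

Cross-section at z=0.75: (2.98,1.29) (1.16,4.28) (-2.37,2.47) (-3.76,0.07) (-4.32,-0.99) (-0.58,-2.14)

t = z/height = 0.75/2 = 0.375
s = 1 + (scale-1)·z/height = 1 + (0.36-1)·0.75/2 = 0.760000
θ = twist·z/height = 357°·0.75/2 = 133.8750° = 2.336560 rad
cos θ = -0.693087, sin θ = 0.720854 (intermediates below are computed at full precision and shown rounded to 5 d.p.)
v1: (-1.5,-4) → rotate → (3.92305,1.69107) → ×s → (2.98151,1.28521) → (2.98,1.29)
v2: (3,-5) → rotate → (1.52501,5.62800) → ×s → (1.15900,4.27728) → (1.16,4.28)
v3: (4.5,0) → rotate → (-3.11889,3.24384) → ×s → (-2.37036,2.46532) → (-2.37,2.47)
v4: (3.5,3.5) → rotate → (-4.94879,0.09718) → ×s → (-3.76108,0.07386) → (-3.76,0.07)
v5: (3,5) → rotate → (-5.68353,-1.30288) → ×s → (-4.31948,-0.99019) → (-4.32,-0.99)
v6: (-1.5,2.5) → rotate → (-0.76250,-2.81400) → ×s → (-0.57950,-2.13864) → (-0.58,-2.14)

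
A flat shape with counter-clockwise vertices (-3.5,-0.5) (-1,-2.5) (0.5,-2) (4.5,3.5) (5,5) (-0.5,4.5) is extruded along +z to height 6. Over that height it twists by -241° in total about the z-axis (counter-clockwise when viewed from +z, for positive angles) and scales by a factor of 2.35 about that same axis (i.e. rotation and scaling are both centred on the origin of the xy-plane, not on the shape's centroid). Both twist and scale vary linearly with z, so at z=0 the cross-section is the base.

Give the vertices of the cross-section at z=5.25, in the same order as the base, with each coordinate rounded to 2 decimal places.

t = z/height = 5.25/6 = 0.875
s = 1 + (scale-1)·z/height = 1 + (2.35-1)·5.25/6 = 2.181250
θ = twist·z/height = -241°·5.25/6 = -210.8750° = -3.680463 rad
cos θ = -0.858289, sin θ = 0.513167 (intermediates below are computed at full precision and shown rounded to 5 d.p.)
v1: (-3.5,-0.5) → rotate → (3.26059,-1.36694) → ×s → (7.11217,-2.98164) → (7.11,-2.98)
v2: (-1,-2.5) → rotate → (2.14121,1.63256) → ×s → (4.67051,3.56101) → (4.67,3.56)
v3: (0.5,-2) → rotate → (0.59719,1.97316) → ×s → (1.30262,4.30396) → (1.30,4.30)
v4: (4.5,3.5) → rotate → (-5.65838,-0.69476) → ×s → (-12.34235,-1.51545) → (-12.34,-1.52)
v5: (5,5) → rotate → (-6.85728,-1.72561) → ×s → (-14.95744,-3.76399) → (-14.96,-3.76)
v6: (-0.5,4.5) → rotate → (-1.88011,-4.11888) → ×s → (-4.10098,-8.98431) → (-4.10,-8.98)

Cross-section at z=5.25: (7.11,-2.98) (4.67,3.56) (1.30,4.30) (-12.34,-1.52) (-14.96,-3.76) (-4.10,-8.98)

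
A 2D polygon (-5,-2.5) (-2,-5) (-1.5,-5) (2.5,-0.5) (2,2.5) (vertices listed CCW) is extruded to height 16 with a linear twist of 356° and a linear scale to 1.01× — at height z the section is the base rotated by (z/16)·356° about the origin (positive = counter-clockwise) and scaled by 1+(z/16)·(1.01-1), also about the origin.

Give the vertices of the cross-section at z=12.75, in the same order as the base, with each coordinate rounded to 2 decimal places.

Cross-section at z=12.75: (-3.64,4.30) (-5.37,0.77) (-5.25,0.28) (0.11,-2.57) (2.93,-1.36)

t = z/height = 12.75/16 = 0.796875
s = 1 + (scale-1)·z/height = 1 + (1.01-1)·12.75/16 = 1.007969
θ = twist·z/height = 356°·12.75/16 = 283.6875° = 4.951281 rad
cos θ = 0.236626, sin θ = -0.971601 (intermediates below are computed at full precision and shown rounded to 5 d.p.)
v1: (-5,-2.5) → rotate → (-3.61213,4.26644) → ×s → (-3.64092,4.30044) → (-3.64,4.30)
v2: (-2,-5) → rotate → (-5.33126,0.76007) → ×s → (-5.37374,0.76613) → (-5.37,0.77)
v3: (-1.5,-5) → rotate → (-5.21294,0.27427) → ×s → (-5.25448,0.27646) → (-5.25,0.28)
v4: (2.5,-0.5) → rotate → (0.10577,-2.54732) → ×s → (0.10661,-2.56761) → (0.11,-2.57)
v5: (2,2.5) → rotate → (2.90225,-1.35164) → ×s → (2.92538,-1.36241) → (2.93,-1.36)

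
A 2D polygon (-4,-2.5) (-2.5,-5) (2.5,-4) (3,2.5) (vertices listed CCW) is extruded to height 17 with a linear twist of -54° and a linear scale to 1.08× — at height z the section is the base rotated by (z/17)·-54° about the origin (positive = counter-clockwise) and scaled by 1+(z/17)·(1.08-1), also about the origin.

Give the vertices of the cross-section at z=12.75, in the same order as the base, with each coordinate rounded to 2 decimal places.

t = z/height = 12.75/17 = 0.75
s = 1 + (scale-1)·z/height = 1 + (1.08-1)·12.75/17 = 1.060000
θ = twist·z/height = -54°·12.75/17 = -40.5000° = -0.706858 rad
cos θ = 0.760406, sin θ = -0.649448 (intermediates below are computed at full precision and shown rounded to 5 d.p.)
v1: (-4,-2.5) → rotate → (-4.66524,0.69678) → ×s → (-4.94516,0.73858) → (-4.95,0.74)
v2: (-2.5,-5) → rotate → (-5.14826,-2.17841) → ×s → (-5.45715,-2.30911) → (-5.46,-2.31)
v3: (2.5,-4) → rotate → (-0.69678,-4.66524) → ×s → (-0.73858,-4.94516) → (-0.74,-4.95)
v4: (3,2.5) → rotate → (3.90484,-0.04733) → ×s → (4.13913,-0.05017) → (4.14,-0.05)

Cross-section at z=12.75: (-4.95,0.74) (-5.46,-2.31) (-0.74,-4.95) (4.14,-0.05)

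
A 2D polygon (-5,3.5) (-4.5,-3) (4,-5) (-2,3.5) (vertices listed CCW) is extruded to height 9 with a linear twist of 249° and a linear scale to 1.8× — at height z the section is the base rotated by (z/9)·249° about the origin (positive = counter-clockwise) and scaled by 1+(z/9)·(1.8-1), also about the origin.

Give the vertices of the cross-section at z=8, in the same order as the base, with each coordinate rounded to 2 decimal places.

Cross-section at z=8: (10.38,1.15) (2.39,8.94) (-10.79,1.90) (6.52,-2.24)

t = z/height = 8/9 = 0.888889
s = 1 + (scale-1)·z/height = 1 + (1.8-1)·8/9 = 1.711111
θ = twist·z/height = 249°·8/9 = 221.3333° = 3.862995 rad
cos θ = -0.750880, sin θ = -0.660439 (intermediates below are computed at full precision and shown rounded to 5 d.p.)
v1: (-5,3.5) → rotate → (6.06594,0.67411) → ×s → (10.37949,1.15348) → (10.38,1.15)
v2: (-4.5,-3) → rotate → (1.39764,5.22461) → ×s → (2.39152,8.93989) → (2.39,8.94)
v3: (4,-5) → rotate → (-6.30571,1.11265) → ×s → (-10.78978,1.90386) → (-10.79,1.90)
v4: (-2,3.5) → rotate → (3.81330,-1.30720) → ×s → (6.52497,-2.23677) → (6.52,-2.24)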